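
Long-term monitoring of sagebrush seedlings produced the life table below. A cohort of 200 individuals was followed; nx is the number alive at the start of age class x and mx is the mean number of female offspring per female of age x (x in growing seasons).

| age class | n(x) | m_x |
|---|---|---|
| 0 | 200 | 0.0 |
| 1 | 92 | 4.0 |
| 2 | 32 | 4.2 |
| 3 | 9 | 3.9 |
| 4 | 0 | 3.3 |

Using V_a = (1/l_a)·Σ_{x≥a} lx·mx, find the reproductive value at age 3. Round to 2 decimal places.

lx = nx/n0 = nx/200: 1, 0.46, 0.16, 0.045, 0
lx·mx for x ≥ 3: 0.1755, 0 → sum = 0.1755
V_3 = 0.1755 / l_3 = 0.1755 / 0.045 = 3.9 → 3.90

3.90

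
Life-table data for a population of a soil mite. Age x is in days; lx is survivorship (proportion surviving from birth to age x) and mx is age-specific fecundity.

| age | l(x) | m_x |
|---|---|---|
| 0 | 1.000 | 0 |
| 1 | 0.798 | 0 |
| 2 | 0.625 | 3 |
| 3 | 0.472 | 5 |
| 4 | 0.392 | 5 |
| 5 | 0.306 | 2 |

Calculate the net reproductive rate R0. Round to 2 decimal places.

6.81

lx·mx by age: 0, 0, 1.875, 2.36, 1.96, 0.612
R0 = Σ lx·mx = 6.807 → 6.81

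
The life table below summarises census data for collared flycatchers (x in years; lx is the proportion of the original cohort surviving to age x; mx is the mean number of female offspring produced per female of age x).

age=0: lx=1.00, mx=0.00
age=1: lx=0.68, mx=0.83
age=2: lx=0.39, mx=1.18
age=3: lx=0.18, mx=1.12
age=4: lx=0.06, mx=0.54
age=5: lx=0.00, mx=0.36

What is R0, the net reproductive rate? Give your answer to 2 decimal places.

1.26

lx·mx by age: 0, 0.5644, 0.4602, 0.2016, 0.0324, 0
R0 = Σ lx·mx = 1.2586 → 1.26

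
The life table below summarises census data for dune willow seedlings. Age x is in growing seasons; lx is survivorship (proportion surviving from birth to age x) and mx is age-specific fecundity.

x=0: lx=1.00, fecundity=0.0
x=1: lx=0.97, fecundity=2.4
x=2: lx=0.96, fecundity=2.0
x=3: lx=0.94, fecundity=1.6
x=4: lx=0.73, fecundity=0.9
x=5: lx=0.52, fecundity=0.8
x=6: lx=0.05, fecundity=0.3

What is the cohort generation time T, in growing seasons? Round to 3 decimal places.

lx·mx: 0, 2.328, 1.92, 1.504, 0.657, 0.416, 0.015 → R0 = 6.84
x·lx·mx: 0, 2.328, 3.84, 4.512, 2.628, 2.08, 0.09 → Σ = 15.478
T = 15.478 / 6.84 = 2.262865… → 2.263

2.263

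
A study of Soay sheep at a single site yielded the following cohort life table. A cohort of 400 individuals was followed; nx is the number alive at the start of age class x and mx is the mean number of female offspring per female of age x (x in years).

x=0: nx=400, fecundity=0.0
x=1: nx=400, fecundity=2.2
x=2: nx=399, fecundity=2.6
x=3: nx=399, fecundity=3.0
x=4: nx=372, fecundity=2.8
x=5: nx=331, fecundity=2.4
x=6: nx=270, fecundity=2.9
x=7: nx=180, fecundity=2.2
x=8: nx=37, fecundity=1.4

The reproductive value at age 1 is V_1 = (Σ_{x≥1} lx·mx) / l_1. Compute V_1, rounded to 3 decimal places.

15.453

lx = nx/n0 = nx/400: 1, 1, 0.9975, 0.9975, 0.93, 0.8275, 0.675, 0.45, 0.0925
lx·mx for x ≥ 1: 2.2, 2.5935, 2.9925, 2.604, 1.986, 1.9575, 0.99, 0.1295 → sum = 15.453
V_1 = 15.453 / l_1 = 15.453 / 1 = 15.453 → 15.453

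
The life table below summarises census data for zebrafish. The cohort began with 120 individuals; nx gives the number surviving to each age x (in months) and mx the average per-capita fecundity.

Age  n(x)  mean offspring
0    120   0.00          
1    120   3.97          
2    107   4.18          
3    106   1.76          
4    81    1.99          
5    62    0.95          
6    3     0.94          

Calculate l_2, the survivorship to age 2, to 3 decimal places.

0.892

l_2 = n_2/n_0 = 107/120 = 0.891667… → 0.892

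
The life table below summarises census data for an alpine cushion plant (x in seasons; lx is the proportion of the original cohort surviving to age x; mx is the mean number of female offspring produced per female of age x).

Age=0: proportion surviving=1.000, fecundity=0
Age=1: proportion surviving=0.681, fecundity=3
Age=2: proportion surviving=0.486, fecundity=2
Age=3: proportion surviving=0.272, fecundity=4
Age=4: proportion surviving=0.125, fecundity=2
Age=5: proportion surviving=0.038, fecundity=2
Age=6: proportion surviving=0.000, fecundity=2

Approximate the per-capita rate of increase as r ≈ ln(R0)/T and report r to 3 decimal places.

R0 = Σ lx·mx = 0 + 2.043 + 0.972 + 1.088 + 0.25 + 0.076 + 0 = 4.429
Σ x·lx·mx = 8.631; T = 8.631/4.429 = 1.94875…
r ≈ ln(R0)/T = ln(4.429)/1.94875… = 0.76366… → 0.764

0.764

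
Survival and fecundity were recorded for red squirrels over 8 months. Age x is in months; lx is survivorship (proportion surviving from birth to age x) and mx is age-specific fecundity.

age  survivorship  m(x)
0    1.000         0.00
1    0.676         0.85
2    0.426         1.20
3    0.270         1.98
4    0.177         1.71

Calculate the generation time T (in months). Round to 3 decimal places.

lx·mx: 0, 0.5746, 0.5112, 0.5346, 0.30267 → R0 = 1.92307
x·lx·mx: 0, 0.5746, 1.0224, 1.6038, 1.21068 → Σ = 4.41148
T = 4.41148 / 1.92307 = 2.293978… → 2.294

2.294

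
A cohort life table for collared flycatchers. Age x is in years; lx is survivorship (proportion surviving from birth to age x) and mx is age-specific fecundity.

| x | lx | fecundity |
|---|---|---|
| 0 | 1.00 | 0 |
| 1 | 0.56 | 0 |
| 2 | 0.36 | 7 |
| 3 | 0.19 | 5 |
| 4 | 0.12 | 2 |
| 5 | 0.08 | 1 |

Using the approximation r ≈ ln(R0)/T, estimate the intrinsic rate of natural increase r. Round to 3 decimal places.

0.546

R0 = Σ lx·mx = 0 + 0 + 2.52 + 0.95 + 0.24 + 0.08 = 3.79
Σ x·lx·mx = 9.25; T = 9.25/3.79 = 2.44063…
r ≈ ln(R0)/T = ln(3.79)/2.44063… = 0.54591… → 0.546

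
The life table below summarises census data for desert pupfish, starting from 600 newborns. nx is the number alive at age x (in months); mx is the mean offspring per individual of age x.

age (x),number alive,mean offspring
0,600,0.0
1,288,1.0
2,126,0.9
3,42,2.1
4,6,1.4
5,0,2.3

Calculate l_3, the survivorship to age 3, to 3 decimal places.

l_3 = n_3/n_0 = 42/600 = 0.07 → 0.070

0.070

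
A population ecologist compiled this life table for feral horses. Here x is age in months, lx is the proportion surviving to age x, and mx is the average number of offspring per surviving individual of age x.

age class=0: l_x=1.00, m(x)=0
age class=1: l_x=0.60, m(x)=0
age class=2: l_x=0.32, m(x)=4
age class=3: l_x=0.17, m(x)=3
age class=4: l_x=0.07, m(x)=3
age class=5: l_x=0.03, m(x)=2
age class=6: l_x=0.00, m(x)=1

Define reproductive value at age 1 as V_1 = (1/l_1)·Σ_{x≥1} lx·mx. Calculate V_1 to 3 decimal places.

3.433

lx·mx for x ≥ 1: 0, 1.28, 0.51, 0.21, 0.06, 0 → sum = 2.06
V_1 = 2.06 / l_1 = 2.06 / 0.6 = 3.433333… → 3.433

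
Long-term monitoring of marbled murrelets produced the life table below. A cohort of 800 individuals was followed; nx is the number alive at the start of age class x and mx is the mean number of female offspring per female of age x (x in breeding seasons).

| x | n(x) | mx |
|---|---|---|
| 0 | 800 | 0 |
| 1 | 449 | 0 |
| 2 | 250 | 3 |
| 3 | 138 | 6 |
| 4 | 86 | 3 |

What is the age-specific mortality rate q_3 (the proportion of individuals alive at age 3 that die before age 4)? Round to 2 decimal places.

0.38

lx = nx/n0 = nx/800: 1, 0.56125, 0.3125, 0.1725, 0.1075
q_3 = (l_3 − l_4) / l_3 = (0.1725 − 0.1075) / 0.1725
     = 0.065 / 0.1725 = 0.376812… → 0.38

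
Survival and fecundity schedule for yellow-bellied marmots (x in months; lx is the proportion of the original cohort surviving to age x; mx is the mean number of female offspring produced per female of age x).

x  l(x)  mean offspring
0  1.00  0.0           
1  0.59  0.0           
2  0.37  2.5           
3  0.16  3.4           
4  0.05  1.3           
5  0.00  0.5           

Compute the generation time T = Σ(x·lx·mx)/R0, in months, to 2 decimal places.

2.44

lx·mx: 0, 0, 0.925, 0.544, 0.065, 0 → R0 = 1.534
x·lx·mx: 0, 0, 1.85, 1.632, 0.26, 0 → Σ = 3.742
T = 3.742 / 1.534 = 2.439374… → 2.44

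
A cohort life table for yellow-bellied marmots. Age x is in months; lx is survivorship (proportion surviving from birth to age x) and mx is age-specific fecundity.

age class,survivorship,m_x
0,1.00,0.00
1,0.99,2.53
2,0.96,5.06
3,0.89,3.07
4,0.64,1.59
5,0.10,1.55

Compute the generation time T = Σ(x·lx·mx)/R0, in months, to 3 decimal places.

lx·mx: 0, 2.5047, 4.8576, 2.7323, 1.0176, 0.155 → R0 = 11.2672
x·lx·mx: 0, 2.5047, 9.7152, 8.1969, 4.0704, 0.775 → Σ = 25.2622
T = 25.2622 / 11.2672 = 2.242101… → 2.242

2.242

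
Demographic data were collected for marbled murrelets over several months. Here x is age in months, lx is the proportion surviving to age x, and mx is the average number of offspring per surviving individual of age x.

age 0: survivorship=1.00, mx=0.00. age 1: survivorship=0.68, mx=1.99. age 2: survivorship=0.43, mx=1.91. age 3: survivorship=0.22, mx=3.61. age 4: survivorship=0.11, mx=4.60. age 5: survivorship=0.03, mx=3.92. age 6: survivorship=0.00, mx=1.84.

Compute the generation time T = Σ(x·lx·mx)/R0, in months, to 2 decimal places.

2.22

lx·mx: 0, 1.3532, 0.8213, 0.7942, 0.506, 0.1176, 0 → R0 = 3.5923
x·lx·mx: 0, 1.3532, 1.6426, 2.3826, 2.024, 0.588, 0 → Σ = 7.9904
T = 7.9904 / 3.5923 = 2.224313… → 2.22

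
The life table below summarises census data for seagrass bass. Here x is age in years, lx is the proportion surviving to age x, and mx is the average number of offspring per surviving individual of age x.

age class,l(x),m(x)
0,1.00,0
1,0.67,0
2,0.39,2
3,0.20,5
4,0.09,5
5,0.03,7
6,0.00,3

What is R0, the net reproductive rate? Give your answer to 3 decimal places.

lx·mx by age: 0, 0, 0.78, 1, 0.45, 0.21, 0
R0 = Σ lx·mx = 2.44 → 2.440

2.440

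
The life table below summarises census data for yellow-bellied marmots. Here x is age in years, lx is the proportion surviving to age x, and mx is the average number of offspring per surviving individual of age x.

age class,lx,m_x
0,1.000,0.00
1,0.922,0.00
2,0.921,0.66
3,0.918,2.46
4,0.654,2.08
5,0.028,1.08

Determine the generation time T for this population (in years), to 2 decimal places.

3.19

lx·mx: 0, 0, 0.60786, 2.25828, 1.36032, 0.03024 → R0 = 4.2567
x·lx·mx: 0, 0, 1.21572, 6.77484, 5.44128, 0.1512 → Σ = 13.58304
T = 13.58304 / 4.2567 = 3.190979… → 3.19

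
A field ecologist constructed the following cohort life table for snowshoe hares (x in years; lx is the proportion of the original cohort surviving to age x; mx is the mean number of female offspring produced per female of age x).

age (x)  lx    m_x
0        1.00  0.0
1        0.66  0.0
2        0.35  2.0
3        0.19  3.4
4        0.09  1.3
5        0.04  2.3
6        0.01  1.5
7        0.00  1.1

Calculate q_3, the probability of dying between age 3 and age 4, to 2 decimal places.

q_3 = (l_3 − l_4) / l_3 = (0.19 − 0.09) / 0.19
     = 0.1 / 0.19 = 0.526316… → 0.53

0.53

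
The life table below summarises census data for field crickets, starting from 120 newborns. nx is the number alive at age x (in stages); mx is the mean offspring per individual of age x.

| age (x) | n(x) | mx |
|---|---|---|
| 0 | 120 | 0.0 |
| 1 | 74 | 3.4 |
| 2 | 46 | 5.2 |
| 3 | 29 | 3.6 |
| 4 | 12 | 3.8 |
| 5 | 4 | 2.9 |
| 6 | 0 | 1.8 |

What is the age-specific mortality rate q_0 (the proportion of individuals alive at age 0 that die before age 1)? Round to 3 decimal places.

0.383

lx = nx/n0 = nx/120: 1, 0.61667…, 0.38333…, 0.24167…, 0.1, 0.03333…, 0
q_0 = (l_0 − l_1) / l_0 = (1 − 0.616667…) / 1
     = 0.383333… / 1 = 0.383333… → 0.383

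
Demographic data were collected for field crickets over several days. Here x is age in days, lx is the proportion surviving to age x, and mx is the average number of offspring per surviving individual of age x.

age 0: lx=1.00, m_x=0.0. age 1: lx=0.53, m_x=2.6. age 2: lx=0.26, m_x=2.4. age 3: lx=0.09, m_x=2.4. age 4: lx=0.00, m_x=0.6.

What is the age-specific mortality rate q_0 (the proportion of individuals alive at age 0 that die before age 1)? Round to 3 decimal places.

q_0 = (l_0 − l_1) / l_0 = (1 − 0.53) / 1
     = 0.47 / 1 = 0.47 → 0.470

0.470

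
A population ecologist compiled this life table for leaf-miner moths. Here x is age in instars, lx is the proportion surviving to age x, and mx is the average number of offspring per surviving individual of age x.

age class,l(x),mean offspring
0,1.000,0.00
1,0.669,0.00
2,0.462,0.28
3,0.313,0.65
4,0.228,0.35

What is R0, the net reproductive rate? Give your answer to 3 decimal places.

0.413

lx·mx by age: 0, 0, 0.12936, 0.20345, 0.0798
R0 = Σ lx·mx = 0.41261 → 0.413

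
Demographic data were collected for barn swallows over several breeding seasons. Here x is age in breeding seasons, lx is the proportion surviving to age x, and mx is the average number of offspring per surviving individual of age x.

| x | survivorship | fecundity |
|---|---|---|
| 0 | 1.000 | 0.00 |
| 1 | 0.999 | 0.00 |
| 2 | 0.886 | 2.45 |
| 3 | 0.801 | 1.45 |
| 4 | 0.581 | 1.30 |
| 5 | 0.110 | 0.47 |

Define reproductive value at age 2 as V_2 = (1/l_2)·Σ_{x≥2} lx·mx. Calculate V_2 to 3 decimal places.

lx·mx for x ≥ 2: 2.1707, 1.16145, 0.7553, 0.0517 → sum = 4.13915
V_2 = 4.13915 / l_2 = 4.13915 / 0.886 = 4.671727… → 4.672

4.672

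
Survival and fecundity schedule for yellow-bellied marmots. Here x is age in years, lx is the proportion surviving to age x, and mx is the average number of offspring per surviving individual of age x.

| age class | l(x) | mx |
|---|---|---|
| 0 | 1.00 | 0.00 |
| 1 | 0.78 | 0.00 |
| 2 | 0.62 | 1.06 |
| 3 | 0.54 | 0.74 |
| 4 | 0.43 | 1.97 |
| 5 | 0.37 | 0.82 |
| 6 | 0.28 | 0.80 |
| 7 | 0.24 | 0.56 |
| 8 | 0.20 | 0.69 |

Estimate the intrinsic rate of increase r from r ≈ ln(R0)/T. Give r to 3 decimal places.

R0 = Σ lx·mx = 0 + 0 + 0.6572 + 0.3996 + 0.8471 + 0.3034 + 0.224 + 0.1344 + 0.138 = 2.7037
Σ x·lx·mx = 10.8074; T = 10.8074/2.7037 = 3.99726…
r ≈ ln(R0)/T = ln(2.7037)/3.99726… = 0.24883… → 0.249

0.249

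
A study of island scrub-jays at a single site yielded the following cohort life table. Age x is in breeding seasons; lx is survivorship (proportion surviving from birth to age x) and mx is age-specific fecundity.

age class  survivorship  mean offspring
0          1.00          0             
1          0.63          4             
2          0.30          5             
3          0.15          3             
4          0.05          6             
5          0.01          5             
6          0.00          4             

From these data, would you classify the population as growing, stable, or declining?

growing

R0 = Σ lx·mx = 0 + 2.52 + 1.5 + 0.45 + 0.3 + 0.05 + 0 = 4.82
R0 > 1, so the population is growing.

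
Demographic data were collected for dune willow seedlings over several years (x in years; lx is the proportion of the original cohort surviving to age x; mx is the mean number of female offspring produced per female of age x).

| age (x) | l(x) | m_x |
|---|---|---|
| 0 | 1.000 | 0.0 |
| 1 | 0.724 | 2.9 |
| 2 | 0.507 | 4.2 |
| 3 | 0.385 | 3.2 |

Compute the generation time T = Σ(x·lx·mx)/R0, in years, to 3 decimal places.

1.841

lx·mx: 0, 2.0996, 2.1294, 1.232 → R0 = 5.461
x·lx·mx: 0, 2.0996, 4.2588, 3.696 → Σ = 10.0544
T = 10.0544 / 5.461 = 1.841128… → 1.841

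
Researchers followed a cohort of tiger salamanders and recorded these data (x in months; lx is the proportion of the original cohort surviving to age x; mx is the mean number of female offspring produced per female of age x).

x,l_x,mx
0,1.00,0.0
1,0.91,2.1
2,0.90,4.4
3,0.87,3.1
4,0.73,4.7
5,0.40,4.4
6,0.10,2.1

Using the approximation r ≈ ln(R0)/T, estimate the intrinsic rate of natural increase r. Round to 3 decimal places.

R0 = Σ lx·mx = 0 + 1.911 + 3.96 + 2.697 + 3.431 + 1.76 + 0.21 = 13.969
Σ x·lx·mx = 41.706; T = 41.706/13.969 = 2.98561…
r ≈ ln(R0)/T = ln(13.969)/2.98561… = 0.88318… → 0.883

0.883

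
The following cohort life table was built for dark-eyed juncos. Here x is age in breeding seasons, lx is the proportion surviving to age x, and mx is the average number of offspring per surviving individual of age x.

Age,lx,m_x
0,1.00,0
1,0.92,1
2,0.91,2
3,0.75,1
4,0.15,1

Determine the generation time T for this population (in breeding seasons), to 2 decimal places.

2.04

lx·mx: 0, 0.92, 1.82, 0.75, 0.15 → R0 = 3.64
x·lx·mx: 0, 0.92, 3.64, 2.25, 0.6 → Σ = 7.41
T = 7.41 / 3.64 = 2.035714… → 2.04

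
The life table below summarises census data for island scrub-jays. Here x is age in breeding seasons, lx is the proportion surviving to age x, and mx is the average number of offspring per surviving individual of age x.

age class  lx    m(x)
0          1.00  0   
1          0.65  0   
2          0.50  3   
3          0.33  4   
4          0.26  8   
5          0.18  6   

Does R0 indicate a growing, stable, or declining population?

growing

R0 = Σ lx·mx = 0 + 0 + 1.5 + 1.32 + 2.08 + 1.08 = 5.98
R0 > 1, so the population is growing.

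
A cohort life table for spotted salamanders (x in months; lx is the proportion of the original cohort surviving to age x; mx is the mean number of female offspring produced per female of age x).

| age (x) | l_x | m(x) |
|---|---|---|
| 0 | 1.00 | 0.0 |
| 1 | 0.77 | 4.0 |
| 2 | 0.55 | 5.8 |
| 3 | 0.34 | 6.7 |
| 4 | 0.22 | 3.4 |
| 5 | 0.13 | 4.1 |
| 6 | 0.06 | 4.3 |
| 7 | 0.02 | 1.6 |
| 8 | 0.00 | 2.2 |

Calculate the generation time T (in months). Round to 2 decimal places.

lx·mx: 0, 3.08, 3.19, 2.278, 0.748, 0.533, 0.258, 0.032, 0 → R0 = 10.119
x·lx·mx: 0, 3.08, 6.38, 6.834, 2.992, 2.665, 1.548, 0.224, 0 → Σ = 23.723
T = 23.723 / 10.119 = 2.344402… → 2.34

2.34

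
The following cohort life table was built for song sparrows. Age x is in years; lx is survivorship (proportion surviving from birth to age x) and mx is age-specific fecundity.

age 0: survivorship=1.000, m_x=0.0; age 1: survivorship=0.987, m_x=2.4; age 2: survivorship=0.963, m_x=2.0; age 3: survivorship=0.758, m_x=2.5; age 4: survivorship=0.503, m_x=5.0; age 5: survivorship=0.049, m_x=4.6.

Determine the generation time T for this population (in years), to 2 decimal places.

lx·mx: 0, 2.3688, 1.926, 1.895, 2.515, 0.2254 → R0 = 8.9302
x·lx·mx: 0, 2.3688, 3.852, 5.685, 10.06, 1.127 → Σ = 23.0928
T = 23.0928 / 8.9302 = 2.585922… → 2.59

2.59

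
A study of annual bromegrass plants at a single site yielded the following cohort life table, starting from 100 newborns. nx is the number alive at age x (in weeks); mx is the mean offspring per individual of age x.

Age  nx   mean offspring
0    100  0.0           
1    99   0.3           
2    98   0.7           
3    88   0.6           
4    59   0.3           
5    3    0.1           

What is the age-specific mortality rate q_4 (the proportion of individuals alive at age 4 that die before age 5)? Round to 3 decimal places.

0.949

lx = nx/n0 = nx/100: 1, 0.99, 0.98, 0.88, 0.59, 0.03
q_4 = (l_4 − l_5) / l_4 = (0.59 − 0.03) / 0.59
     = 0.56 / 0.59 = 0.949153… → 0.949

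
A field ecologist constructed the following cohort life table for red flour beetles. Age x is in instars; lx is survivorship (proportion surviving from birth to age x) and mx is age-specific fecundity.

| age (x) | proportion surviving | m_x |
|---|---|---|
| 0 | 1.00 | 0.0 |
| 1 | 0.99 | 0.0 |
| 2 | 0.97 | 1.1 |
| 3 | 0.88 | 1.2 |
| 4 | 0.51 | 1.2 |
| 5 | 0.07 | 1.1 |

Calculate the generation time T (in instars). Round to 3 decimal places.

lx·mx: 0, 0, 1.067, 1.056, 0.612, 0.077 → R0 = 2.812
x·lx·mx: 0, 0, 2.134, 3.168, 2.448, 0.385 → Σ = 8.135
T = 8.135 / 2.812 = 2.892959… → 2.893

2.893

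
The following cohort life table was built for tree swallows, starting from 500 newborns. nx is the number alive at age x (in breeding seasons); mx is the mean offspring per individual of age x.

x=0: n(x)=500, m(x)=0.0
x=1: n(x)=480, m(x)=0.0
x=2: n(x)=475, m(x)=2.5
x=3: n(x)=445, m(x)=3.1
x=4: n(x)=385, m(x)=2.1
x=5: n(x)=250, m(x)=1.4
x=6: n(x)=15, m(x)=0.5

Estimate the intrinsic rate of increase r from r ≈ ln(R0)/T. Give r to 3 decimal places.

lx = nx/n0 = nx/500: 1, 0.96, 0.95, 0.89, 0.77, 0.5, 0.03
R0 = Σ lx·mx = 0 + 0 + 2.375 + 2.759 + 1.617 + 0.7 + 0.015 = 7.466
Σ x·lx·mx = 23.085; T = 23.085/7.466 = 3.09202…
r ≈ ln(R0)/T = ln(7.466)/3.09202… = 0.65018… → 0.650

0.650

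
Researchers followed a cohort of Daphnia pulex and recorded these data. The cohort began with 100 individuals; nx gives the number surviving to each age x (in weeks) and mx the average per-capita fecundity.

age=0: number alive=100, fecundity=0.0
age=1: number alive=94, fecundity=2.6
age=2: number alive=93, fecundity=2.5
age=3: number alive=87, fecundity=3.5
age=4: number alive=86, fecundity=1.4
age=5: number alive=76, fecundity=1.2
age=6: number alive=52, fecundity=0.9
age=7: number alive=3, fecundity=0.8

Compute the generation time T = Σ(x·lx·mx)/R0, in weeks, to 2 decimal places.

2.74

lx = nx/n0 = nx/100: 1, 0.94, 0.93, 0.87, 0.86, 0.76, 0.52, 0.03
lx·mx: 0, 2.444, 2.325, 3.045, 1.204, 0.912, 0.468, 0.024 → R0 = 10.422
x·lx·mx: 0, 2.444, 4.65, 9.135, 4.816, 4.56, 2.808, 0.168 → Σ = 28.581
T = 28.581 / 10.422 = 2.742372… → 2.74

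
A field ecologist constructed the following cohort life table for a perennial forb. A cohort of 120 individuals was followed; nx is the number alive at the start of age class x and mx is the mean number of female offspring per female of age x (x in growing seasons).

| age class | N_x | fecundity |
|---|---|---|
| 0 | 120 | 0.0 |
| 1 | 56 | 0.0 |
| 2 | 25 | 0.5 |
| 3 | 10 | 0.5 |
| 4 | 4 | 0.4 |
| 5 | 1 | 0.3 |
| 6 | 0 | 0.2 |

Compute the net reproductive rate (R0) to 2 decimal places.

lx = nx/n0 = nx/120: 1, 0.46667…, 0.20833…, 0.08333…, 0.03333…, 0.00833…, 0
lx·mx by age: 0, 0, 0.104167…, 0.041667…, 0.013333…, 0.0025…, 0
R0 = Σ lx·mx = 0.161667… → 0.16

0.16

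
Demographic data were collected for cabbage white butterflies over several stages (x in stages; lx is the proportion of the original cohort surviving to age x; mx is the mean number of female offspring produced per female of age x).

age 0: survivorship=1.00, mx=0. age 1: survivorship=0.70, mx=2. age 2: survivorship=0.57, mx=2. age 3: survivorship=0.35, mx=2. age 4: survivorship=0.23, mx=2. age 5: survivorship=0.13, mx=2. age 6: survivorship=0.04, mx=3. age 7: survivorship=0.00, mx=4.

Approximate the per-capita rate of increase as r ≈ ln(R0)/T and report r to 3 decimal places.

0.595

R0 = Σ lx·mx = 0 + 1.4 + 1.14 + 0.7 + 0.46 + 0.26 + 0.12 + 0 = 4.08
Σ x·lx·mx = 9.64; T = 9.64/4.08 = 2.36275…
r ≈ ln(R0)/T = ln(4.08)/2.36275… = 0.59511… → 0.595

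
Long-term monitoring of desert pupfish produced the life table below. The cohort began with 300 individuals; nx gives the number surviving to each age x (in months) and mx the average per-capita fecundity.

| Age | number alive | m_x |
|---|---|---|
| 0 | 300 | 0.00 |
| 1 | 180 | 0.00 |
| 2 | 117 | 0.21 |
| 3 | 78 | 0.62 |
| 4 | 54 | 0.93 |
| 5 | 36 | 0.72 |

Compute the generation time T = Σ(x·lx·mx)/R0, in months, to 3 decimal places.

3.520

lx = nx/n0 = nx/300: 1, 0.6, 0.39, 0.26, 0.18, 0.12
lx·mx: 0, 0, 0.0819, 0.1612, 0.1674, 0.0864 → R0 = 0.4969
x·lx·mx: 0, 0, 0.1638, 0.4836, 0.6696, 0.432 → Σ = 1.749
T = 1.749 / 0.4969 = 3.519823… → 3.520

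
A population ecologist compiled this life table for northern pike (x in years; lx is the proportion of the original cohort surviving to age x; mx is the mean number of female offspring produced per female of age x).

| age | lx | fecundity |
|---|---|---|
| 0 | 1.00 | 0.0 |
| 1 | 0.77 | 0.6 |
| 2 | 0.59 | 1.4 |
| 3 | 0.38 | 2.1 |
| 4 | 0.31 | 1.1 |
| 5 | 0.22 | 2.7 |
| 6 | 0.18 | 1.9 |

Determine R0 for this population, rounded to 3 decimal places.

lx·mx by age: 0, 0.462, 0.826, 0.798, 0.341, 0.594, 0.342
R0 = Σ lx·mx = 3.363 → 3.363

3.363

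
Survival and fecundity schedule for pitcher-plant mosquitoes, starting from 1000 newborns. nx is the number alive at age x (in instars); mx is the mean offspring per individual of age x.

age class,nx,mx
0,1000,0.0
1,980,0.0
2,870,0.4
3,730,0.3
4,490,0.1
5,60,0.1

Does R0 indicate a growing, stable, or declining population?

lx = nx/n0 = nx/1000: 1, 0.98, 0.87, 0.73, 0.49, 0.06
R0 = Σ lx·mx = 0 + 0 + 0.348 + 0.219 + 0.049 + 0.006 = 0.622
R0 < 1, so the population is declining.

declining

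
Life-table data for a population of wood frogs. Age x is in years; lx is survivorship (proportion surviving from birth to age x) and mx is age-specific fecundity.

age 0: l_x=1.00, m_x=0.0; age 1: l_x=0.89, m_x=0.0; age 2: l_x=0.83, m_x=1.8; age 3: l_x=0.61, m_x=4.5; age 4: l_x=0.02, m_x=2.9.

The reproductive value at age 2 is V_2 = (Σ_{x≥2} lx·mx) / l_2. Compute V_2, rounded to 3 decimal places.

lx·mx for x ≥ 2: 1.494, 2.745, 0.058 → sum = 4.297
V_2 = 4.297 / l_2 = 4.297 / 0.83 = 5.177108… → 5.177

5.177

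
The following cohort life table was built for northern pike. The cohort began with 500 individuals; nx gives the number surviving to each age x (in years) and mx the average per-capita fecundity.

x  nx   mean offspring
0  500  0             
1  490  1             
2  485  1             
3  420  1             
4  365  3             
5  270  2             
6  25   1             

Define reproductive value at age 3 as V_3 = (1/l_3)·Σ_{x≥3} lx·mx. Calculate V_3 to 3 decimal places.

lx = nx/n0 = nx/500: 1, 0.98, 0.97, 0.84, 0.73, 0.54, 0.05
lx·mx for x ≥ 3: 0.84, 2.19, 1.08, 0.05 → sum = 4.16
V_3 = 4.16 / l_3 = 4.16 / 0.84 = 4.952381… → 4.952

4.952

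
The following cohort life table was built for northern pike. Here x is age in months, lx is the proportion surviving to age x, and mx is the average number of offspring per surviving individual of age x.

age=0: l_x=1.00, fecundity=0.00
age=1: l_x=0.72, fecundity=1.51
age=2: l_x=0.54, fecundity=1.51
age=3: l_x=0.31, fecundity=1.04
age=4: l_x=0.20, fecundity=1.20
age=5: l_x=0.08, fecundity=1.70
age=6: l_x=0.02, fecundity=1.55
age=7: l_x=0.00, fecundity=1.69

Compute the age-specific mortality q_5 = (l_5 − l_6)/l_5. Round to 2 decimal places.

q_5 = (l_5 − l_6) / l_5 = (0.08 − 0.02) / 0.08
     = 0.06 / 0.08 = 0.75 → 0.75

0.75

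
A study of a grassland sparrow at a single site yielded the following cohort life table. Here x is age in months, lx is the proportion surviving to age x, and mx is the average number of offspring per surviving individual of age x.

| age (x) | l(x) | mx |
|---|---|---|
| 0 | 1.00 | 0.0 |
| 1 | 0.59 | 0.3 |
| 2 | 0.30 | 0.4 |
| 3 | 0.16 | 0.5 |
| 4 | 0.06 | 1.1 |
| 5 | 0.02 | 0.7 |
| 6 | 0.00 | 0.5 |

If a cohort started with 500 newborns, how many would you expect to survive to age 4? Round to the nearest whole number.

Expected survivors = N0 · l_4 = 500 × 0.06 = 30 → 30

30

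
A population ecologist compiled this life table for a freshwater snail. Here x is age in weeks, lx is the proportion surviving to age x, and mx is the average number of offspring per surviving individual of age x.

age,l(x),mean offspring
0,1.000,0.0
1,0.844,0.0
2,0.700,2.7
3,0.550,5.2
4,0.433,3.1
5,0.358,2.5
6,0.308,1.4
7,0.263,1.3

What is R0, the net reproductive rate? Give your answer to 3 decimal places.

7.760

lx·mx by age: 0, 0, 1.89, 2.86, 1.3423, 0.895, 0.4312, 0.3419
R0 = Σ lx·mx = 7.7604 → 7.760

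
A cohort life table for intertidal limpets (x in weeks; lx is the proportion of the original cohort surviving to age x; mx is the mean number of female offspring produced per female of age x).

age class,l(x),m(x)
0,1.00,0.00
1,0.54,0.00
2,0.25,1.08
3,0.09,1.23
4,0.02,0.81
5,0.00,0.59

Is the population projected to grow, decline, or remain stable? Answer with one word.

R0 = Σ lx·mx = 0 + 0 + 0.27 + 0.1107 + 0.0162 + 0 = 0.3969
R0 < 1, so the population is declining.

declining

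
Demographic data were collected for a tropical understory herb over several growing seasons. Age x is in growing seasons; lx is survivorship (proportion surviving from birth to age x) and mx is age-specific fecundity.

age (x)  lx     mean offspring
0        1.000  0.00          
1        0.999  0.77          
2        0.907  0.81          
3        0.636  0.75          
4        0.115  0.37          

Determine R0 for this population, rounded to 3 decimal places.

2.023

lx·mx by age: 0, 0.76923, 0.73467, 0.477, 0.04255
R0 = Σ lx·mx = 2.02345 → 2.023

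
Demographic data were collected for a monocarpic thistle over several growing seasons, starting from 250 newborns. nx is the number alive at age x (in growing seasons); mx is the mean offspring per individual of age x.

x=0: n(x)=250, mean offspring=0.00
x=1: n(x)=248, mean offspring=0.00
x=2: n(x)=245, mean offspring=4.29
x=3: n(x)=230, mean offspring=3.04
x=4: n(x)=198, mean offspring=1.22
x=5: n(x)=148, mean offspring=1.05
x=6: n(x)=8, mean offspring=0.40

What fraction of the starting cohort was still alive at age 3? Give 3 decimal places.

l_3 = n_3/n_0 = 230/250 = 0.92 → 0.920

0.920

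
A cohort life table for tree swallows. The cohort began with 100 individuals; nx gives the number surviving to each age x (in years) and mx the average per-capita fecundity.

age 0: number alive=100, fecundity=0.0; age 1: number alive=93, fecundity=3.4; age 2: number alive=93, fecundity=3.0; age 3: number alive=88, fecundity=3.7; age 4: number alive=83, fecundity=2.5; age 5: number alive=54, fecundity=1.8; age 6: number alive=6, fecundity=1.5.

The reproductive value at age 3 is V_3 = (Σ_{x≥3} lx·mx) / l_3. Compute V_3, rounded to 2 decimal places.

lx = nx/n0 = nx/100: 1, 0.93, 0.93, 0.88, 0.83, 0.54, 0.06
lx·mx for x ≥ 3: 3.256, 2.075, 0.972, 0.09 → sum = 6.393
V_3 = 6.393 / l_3 = 6.393 / 0.88 = 7.264773… → 7.26

7.26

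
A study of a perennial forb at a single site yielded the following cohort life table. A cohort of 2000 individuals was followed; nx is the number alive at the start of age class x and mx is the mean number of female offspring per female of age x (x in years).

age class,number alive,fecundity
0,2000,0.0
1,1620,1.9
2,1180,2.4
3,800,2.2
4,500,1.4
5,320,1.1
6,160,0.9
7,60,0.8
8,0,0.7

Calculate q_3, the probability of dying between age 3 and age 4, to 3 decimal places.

lx = nx/n0 = nx/2000: 1, 0.81, 0.59, 0.4, 0.25, 0.16, 0.08, 0.03, 0
q_3 = (l_3 − l_4) / l_3 = (0.4 − 0.25) / 0.4
     = 0.15 / 0.4 = 0.375 → 0.375

0.375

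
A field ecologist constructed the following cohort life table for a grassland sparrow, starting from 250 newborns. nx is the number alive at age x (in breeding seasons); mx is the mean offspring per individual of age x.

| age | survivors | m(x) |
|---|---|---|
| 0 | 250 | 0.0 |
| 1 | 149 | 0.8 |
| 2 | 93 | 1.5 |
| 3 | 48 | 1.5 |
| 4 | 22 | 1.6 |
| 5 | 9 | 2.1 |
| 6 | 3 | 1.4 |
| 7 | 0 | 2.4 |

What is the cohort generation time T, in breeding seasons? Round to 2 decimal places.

lx = nx/n0 = nx/250: 1, 0.596, 0.372, 0.192, 0.088, 0.036, 0.012, 0
lx·mx: 0, 0.4768, 0.558, 0.288, 0.1408, 0.0756, 0.0168, 0 → R0 = 1.556
x·lx·mx: 0, 0.4768, 1.116, 0.864, 0.5632, 0.378, 0.1008, 0 → Σ = 3.4988
T = 3.4988 / 1.556 = 2.248586… → 2.25

2.25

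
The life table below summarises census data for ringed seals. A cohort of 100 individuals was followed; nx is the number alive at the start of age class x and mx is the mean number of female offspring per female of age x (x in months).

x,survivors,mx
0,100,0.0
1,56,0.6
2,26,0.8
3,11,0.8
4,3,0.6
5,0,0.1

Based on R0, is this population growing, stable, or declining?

lx = nx/n0 = nx/100: 1, 0.56, 0.26, 0.11, 0.03, 0
R0 = Σ lx·mx = 0 + 0.336 + 0.208 + 0.088 + 0.018 + 0 = 0.65
R0 < 1, so the population is declining.

declining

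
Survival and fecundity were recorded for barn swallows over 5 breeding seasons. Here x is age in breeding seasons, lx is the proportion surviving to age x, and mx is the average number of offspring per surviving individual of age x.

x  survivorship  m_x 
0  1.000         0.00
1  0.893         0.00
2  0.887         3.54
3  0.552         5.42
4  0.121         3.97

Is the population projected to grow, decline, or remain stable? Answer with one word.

R0 = Σ lx·mx = 0 + 0 + 3.13998 + 2.99184 + 0.48037 = 6.61219
R0 > 1, so the population is growing.

growing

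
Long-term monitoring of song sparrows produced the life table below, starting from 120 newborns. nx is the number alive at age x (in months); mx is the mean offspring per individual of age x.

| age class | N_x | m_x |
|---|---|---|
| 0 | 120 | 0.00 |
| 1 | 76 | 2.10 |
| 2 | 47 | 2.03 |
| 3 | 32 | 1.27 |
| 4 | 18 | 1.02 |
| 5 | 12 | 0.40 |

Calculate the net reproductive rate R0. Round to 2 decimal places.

2.66

lx = nx/n0 = nx/120: 1, 0.63333…, 0.39167…, 0.26667…, 0.15, 0.1
lx·mx by age: 0, 1.33…, 0.795083…, 0.338667…, 0.153, 0.04
R0 = Σ lx·mx = 2.65675… → 2.66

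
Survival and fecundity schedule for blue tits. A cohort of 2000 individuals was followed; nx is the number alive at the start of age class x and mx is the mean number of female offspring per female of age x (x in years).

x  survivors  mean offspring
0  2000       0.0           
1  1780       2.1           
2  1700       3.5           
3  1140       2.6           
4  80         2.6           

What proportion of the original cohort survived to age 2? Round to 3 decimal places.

0.850

l_2 = n_2/n_0 = 1700/2000 = 0.85 → 0.850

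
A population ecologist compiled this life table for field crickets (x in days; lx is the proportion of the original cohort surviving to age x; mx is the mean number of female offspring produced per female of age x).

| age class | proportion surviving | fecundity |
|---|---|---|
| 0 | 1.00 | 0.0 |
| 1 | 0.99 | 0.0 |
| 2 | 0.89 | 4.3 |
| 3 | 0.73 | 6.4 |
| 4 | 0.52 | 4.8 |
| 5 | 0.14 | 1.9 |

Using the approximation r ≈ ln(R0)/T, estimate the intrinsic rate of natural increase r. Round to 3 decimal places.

0.827

R0 = Σ lx·mx = 0 + 0 + 3.827 + 4.672 + 2.496 + 0.266 = 11.261
Σ x·lx·mx = 32.984; T = 32.984/11.261 = 2.92905…
r ≈ ln(R0)/T = ln(11.261)/2.92905… = 0.82667… → 0.827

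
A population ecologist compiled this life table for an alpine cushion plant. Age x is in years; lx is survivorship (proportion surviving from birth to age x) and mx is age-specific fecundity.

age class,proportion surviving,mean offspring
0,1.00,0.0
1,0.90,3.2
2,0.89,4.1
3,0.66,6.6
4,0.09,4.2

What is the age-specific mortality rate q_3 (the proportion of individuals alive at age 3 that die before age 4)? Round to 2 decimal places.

q_3 = (l_3 − l_4) / l_3 = (0.66 − 0.09) / 0.66
     = 0.57 / 0.66 = 0.863636… → 0.86

0.86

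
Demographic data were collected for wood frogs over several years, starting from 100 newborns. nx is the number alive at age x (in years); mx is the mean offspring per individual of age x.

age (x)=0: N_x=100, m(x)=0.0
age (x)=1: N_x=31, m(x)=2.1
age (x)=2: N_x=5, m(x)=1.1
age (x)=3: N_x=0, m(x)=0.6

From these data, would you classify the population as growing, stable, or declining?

lx = nx/n0 = nx/100: 1, 0.31, 0.05, 0
R0 = Σ lx·mx = 0 + 0.651 + 0.055 + 0 = 0.706
R0 < 1, so the population is declining.

declining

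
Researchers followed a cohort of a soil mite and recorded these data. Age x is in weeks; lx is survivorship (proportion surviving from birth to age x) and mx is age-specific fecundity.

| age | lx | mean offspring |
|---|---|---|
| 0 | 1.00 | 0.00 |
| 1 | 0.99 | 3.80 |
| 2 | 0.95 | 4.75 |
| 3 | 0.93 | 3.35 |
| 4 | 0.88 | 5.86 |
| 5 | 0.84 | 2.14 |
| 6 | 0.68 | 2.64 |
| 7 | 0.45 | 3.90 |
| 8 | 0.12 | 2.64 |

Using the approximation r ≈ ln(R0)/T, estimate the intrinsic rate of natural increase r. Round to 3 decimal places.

0.890

R0 = Σ lx·mx = 0 + 3.762 + 4.5125 + 3.1155 + 5.1568 + 1.7976 + 1.7952 + 1.755 + 0.3168 = 22.2114
Σ x·lx·mx = 77.3393; T = 77.3393/22.2114 = 3.48196…
r ≈ ln(R0)/T = ln(22.2114)/3.48196… = 0.89048… → 0.890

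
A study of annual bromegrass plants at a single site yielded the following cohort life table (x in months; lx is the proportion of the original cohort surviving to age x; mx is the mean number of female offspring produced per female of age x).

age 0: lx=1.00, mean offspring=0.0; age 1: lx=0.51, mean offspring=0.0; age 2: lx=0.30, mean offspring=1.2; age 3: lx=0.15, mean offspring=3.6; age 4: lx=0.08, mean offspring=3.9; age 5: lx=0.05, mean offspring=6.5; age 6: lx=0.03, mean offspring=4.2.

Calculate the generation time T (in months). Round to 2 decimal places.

lx·mx: 0, 0, 0.36, 0.54, 0.312, 0.325, 0.126 → R0 = 1.663
x·lx·mx: 0, 0, 0.72, 1.62, 1.248, 1.625, 0.756 → Σ = 5.969
T = 5.969 / 1.663 = 3.589296… → 3.59

3.59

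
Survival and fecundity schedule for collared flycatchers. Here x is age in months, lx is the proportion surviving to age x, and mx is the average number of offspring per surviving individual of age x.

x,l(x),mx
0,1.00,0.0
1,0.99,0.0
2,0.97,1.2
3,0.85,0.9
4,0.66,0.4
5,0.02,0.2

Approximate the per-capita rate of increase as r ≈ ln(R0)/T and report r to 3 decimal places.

R0 = Σ lx·mx = 0 + 0 + 1.164 + 0.765 + 0.264 + 0.004 = 2.197
Σ x·lx·mx = 5.699; T = 5.699/2.197 = 2.59399…
r ≈ ln(R0)/T = ln(2.197)/2.59399… = 0.30343… → 0.303

0.303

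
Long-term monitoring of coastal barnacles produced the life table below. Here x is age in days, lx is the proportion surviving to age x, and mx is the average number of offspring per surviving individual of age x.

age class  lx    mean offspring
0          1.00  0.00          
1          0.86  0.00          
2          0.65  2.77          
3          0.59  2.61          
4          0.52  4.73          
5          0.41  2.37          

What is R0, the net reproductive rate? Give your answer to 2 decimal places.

6.77

lx·mx by age: 0, 0, 1.8005, 1.5399, 2.4596, 0.9717
R0 = Σ lx·mx = 6.7717 → 6.77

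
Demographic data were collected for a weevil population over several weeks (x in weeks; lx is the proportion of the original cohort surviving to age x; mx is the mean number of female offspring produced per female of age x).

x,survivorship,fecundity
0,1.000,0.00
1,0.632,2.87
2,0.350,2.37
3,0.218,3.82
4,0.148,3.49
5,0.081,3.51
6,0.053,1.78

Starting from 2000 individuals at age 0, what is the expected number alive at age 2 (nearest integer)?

Expected survivors = N0 · l_2 = 2000 × 0.350 = 700 → 700

700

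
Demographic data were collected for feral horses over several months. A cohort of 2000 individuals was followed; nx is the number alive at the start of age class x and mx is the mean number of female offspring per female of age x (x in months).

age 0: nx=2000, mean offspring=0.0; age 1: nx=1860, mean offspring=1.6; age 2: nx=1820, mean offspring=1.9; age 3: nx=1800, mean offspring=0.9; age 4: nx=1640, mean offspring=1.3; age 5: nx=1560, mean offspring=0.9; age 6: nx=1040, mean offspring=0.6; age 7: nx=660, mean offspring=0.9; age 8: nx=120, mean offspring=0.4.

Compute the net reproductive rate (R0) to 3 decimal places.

lx = nx/n0 = nx/2000: 1, 0.93, 0.91, 0.9, 0.82, 0.78, 0.52, 0.33, 0.06
lx·mx by age: 0, 1.488, 1.729, 0.81, 1.066, 0.702, 0.312, 0.297, 0.024
R0 = Σ lx·mx = 6.428 → 6.428

6.428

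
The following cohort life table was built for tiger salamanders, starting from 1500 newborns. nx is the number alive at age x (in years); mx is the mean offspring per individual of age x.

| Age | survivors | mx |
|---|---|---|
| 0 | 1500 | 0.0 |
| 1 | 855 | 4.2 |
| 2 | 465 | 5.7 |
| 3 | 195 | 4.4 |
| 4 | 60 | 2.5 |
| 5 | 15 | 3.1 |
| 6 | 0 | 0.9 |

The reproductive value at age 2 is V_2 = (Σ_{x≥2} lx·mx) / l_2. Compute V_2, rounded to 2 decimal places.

lx = nx/n0 = nx/1500: 1, 0.57, 0.31, 0.13, 0.04, 0.01, 0
lx·mx for x ≥ 2: 1.767, 0.572, 0.1, 0.031, 0 → sum = 2.47
V_2 = 2.47 / l_2 = 2.47 / 0.31 = 7.967742… → 7.97

7.97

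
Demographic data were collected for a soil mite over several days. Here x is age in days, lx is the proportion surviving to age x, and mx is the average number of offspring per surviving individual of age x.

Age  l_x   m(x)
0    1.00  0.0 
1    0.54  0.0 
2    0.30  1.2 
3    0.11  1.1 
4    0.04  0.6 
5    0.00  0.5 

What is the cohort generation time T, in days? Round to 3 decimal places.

2.335

lx·mx: 0, 0, 0.36, 0.121, 0.024, 0 → R0 = 0.505
x·lx·mx: 0, 0, 0.72, 0.363, 0.096, 0 → Σ = 1.179
T = 1.179 / 0.505 = 2.334653… → 2.335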